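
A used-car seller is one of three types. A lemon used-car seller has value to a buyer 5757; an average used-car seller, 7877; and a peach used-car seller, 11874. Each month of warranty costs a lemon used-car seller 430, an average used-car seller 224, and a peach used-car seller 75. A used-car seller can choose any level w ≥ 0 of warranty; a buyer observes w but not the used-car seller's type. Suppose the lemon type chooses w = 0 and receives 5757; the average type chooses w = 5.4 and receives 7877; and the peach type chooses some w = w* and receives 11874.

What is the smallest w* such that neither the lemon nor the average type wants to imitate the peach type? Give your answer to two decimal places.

23.24

Lemon type (on-path payoff 5757) won't mimic when 5757 ≥ 11874 − 430·w*, i.e. w* ≥ 14.23.
Average type (on-path payoff 7877 − 224×5.4 = 6667.4) won't mimic when 6667.4 ≥ 11874 − 224·w*, i.e. w* ≥ 23.24.
Both must hold, so w* = max(14.23, 23.24) = 23.24. The average type's constraint binds.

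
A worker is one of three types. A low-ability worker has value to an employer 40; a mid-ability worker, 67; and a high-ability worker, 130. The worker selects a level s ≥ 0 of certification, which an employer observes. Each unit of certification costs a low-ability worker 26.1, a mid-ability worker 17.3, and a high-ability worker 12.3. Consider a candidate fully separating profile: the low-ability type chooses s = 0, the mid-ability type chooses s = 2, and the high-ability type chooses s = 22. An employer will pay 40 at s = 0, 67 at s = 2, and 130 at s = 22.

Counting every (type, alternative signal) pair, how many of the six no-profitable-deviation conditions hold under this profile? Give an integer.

Mid-ability (own payoff 67 − 17.3×2 = 32.4): to s=0 gives 40 → profitable ✗; to s=22 gives 130 − 17.3×22 = -250.6 → no gain ✓.
Low-ability (own payoff 40): to s=2 gives 67 − 26.1×2 = 14.8 → no gain ✓; to s=22 gives 130 − 26.1×22 = -444.2 → no gain ✓.
High-ability (own payoff 130 − 12.3×22 = -140.6): to s=0 gives 40 → profitable ✗; to s=2 gives 67 − 12.3×2 = 42.4 → profitable ✗.
3 of the 6 constraints hold; not an equilibrium.

3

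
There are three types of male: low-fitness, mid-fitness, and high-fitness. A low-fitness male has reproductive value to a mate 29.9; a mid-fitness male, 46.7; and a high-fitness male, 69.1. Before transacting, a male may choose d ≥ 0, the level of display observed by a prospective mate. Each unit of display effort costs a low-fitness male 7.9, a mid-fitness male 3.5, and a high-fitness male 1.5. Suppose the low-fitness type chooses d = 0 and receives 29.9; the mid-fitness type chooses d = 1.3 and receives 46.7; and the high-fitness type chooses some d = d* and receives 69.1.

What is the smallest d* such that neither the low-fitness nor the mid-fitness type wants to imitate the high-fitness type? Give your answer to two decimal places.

Mid-fitness type (on-path payoff 46.7 − 3.5×1.3 = 42.15) won't mimic when 42.15 ≥ 69.1 − 3.5·d*, i.e. d* ≥ 7.70.
Low-fitness type (on-path payoff 29.9) won't mimic when 29.9 ≥ 69.1 − 7.9·d*, i.e. d* ≥ 4.96.
Both must hold, so d* = max(4.96, 7.70) = 7.70. The mid-fitness type's constraint binds.

7.70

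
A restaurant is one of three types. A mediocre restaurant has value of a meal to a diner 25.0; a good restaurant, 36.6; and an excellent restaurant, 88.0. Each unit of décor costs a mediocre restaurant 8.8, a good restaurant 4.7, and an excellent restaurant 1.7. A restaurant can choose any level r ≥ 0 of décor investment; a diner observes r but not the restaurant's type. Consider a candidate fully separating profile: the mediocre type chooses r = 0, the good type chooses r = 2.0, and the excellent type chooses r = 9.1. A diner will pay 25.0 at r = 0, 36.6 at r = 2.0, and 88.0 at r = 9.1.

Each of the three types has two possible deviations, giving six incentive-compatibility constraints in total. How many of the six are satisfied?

Excellent (own payoff 88.0 − 1.7×9.1 = 72.53): to r=0 gives 25.0 → no gain ✓; to r=2.0 gives 36.6 − 1.7×2.0 = 33.2 → no gain ✓.
Good (own payoff 36.6 − 4.7×2.0 = 27.2): to r=0 gives 25.0 → no gain ✓; to r=9.1 gives 88.0 − 4.7×9.1 = 45.23 → profitable ✗.
Mediocre (own payoff 25.0): to r=2.0 gives 36.6 − 8.8×2.0 = 19 → no gain ✓; to r=9.1 gives 88.0 − 8.8×9.1 = 7.92 → no gain ✓.
5 of the 6 constraints hold; not an equilibrium.

5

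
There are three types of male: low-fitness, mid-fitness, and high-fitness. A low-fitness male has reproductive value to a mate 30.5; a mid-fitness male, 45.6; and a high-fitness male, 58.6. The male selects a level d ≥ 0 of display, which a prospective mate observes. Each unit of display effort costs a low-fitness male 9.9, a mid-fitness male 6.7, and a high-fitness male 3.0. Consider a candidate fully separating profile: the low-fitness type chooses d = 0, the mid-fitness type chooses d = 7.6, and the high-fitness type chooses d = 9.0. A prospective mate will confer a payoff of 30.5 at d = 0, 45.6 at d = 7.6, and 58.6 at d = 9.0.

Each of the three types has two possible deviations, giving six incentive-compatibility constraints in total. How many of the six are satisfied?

Low-fitness (own payoff 30.5): to d=7.6 gives 45.6 − 9.9×7.6 = -29.64 → no gain ✓; to d=9.0 gives 58.6 − 9.9×9.0 = -30.5 → no gain ✓.
High-fitness (own payoff 58.6 − 3.0×9.0 = 31.6): to d=0 gives 30.5 → no gain ✓; to d=7.6 gives 45.6 − 3.0×7.6 = 22.8 → no gain ✓.
Mid-fitness (own payoff 45.6 − 6.7×7.6 = -5.32): to d=0 gives 30.5 → profitable ✗; to d=9.0 gives 58.6 − 6.7×9.0 = -1.7 → profitable ✗.
4 of the 6 constraints hold; not an equilibrium.

4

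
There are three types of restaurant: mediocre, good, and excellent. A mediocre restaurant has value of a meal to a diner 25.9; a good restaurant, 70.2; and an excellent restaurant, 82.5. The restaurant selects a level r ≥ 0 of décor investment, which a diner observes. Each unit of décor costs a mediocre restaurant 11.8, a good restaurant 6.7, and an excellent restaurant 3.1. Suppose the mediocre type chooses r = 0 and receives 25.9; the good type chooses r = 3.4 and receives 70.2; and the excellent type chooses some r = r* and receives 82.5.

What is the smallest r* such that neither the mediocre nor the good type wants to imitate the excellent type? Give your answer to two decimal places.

5.24

Good type (on-path payoff 70.2 − 6.7×3.4 = 47.42) won't mimic when 47.42 ≥ 82.5 − 6.7·r*, i.e. r* ≥ 5.24.
Mediocre type (on-path payoff 25.9) won't mimic when 25.9 ≥ 82.5 − 11.8·r*, i.e. r* ≥ 4.80.
Both must hold, so r* = max(4.80, 5.24) = 5.24. The good type's constraint binds.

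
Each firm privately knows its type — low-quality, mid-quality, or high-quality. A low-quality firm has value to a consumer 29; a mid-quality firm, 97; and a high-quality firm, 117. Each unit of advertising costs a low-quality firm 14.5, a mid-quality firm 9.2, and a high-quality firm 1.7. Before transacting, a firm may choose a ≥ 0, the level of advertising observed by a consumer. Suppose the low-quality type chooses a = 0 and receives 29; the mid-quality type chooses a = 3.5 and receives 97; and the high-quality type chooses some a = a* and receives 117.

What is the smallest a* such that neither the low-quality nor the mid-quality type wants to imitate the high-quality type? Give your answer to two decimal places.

6.07

Low-quality type (on-path payoff 29) won't mimic when 29 ≥ 117 − 14.5·a*, i.e. a* ≥ 6.07.
Mid-quality type (on-path payoff 97 − 9.2×3.5 = 64.8) won't mimic when 64.8 ≥ 117 − 9.2·a*, i.e. a* ≥ 5.67.
Both must hold, so a* = max(6.07, 5.67) = 6.07. The low-quality type's constraint binds.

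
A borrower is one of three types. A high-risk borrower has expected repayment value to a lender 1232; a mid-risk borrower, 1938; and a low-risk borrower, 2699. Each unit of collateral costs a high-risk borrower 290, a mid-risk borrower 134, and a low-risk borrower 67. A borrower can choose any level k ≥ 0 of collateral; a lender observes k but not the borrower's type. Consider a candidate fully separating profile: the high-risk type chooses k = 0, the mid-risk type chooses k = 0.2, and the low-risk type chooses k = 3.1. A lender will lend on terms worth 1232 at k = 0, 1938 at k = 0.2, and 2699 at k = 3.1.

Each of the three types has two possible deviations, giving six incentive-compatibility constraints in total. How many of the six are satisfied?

3

High-risk (own payoff 1232): to k=0.2 gives 1938 − 290×0.2 = 1880 → profitable ✗; to k=3.1 gives 2699 − 290×3.1 = 1800 → profitable ✗.
Mid-risk (own payoff 1938 − 134×0.2 = 1911.2): to k=0 gives 1232 → no gain ✓; to k=3.1 gives 2699 − 134×3.1 = 2283.6 → profitable ✗.
Low-risk (own payoff 2699 − 67×3.1 = 2491.3): to k=0 gives 1232 → no gain ✓; to k=0.2 gives 1938 − 67×0.2 = 1924.6 → no gain ✓.
3 of the 6 constraints hold; not an equilibrium.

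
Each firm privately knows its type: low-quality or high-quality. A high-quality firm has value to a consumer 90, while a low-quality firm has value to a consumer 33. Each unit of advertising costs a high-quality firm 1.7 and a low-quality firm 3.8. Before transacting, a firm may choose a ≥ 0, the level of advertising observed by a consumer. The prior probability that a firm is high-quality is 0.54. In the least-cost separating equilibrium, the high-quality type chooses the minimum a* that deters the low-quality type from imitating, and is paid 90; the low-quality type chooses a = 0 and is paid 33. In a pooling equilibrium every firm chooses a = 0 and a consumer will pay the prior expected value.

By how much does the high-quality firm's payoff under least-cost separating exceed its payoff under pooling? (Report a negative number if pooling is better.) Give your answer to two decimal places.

0.72

Least-cost separating signal: a* solves 33 = 90 − 3.8·a*, so a* = (90 − 33)/3.8 = 15.
High-quality type's separating payoff: 90 − 1.7 × a* = 90 − 1.7 × (90 − 33)/3.8 = 90 − 96.9/3.8 = 64.5.
Pooling payoff: 0.54 × 90 + 0.46 × 33 = 63.78.
Difference: 64.5 − 63.78 = 0.72.
The high-quality type prefers to separate.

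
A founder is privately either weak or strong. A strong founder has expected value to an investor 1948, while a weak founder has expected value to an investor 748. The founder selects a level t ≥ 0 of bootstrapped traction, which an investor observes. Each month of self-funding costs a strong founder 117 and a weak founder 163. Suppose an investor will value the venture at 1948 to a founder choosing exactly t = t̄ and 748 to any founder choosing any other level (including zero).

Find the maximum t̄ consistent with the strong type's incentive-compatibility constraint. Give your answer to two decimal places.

10.26

Choosing t̄ yields the strong type 1948 − 117·t̄; choosing zero yields 748.
The strong type is indifferent at 1948 − 117·t̄ = 748, i.e. t̄ = (1948 − 748) / 117 ≈ 10.26.
For any t̄ above 10.26 the strong type would rather pool at zero, so separation collapses.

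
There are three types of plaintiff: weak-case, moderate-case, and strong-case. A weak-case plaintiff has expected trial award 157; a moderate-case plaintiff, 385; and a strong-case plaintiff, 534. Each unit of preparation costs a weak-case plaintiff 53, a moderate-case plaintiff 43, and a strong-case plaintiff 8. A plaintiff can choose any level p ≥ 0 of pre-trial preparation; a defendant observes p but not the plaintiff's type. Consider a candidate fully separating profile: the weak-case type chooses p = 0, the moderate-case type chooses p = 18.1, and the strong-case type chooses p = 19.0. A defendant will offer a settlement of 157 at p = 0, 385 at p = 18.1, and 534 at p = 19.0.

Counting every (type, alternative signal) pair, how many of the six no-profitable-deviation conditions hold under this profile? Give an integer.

Weak-case (own payoff 157): to p=18.1 gives 385 − 53×18.1 = -574.3 → no gain ✓; to p=19.0 gives 534 − 53×19.0 = -473 → no gain ✓.
Strong-case (own payoff 534 − 8×19.0 = 382): to p=0 gives 157 → no gain ✓; to p=18.1 gives 385 − 8×18.1 = 240.2 → no gain ✓.
Moderate-case (own payoff 385 − 43×18.1 = -393.3): to p=0 gives 157 → profitable ✗; to p=19.0 gives 534 − 43×19.0 = -283 → profitable ✗.
4 of the 6 constraints hold; not an equilibrium.

4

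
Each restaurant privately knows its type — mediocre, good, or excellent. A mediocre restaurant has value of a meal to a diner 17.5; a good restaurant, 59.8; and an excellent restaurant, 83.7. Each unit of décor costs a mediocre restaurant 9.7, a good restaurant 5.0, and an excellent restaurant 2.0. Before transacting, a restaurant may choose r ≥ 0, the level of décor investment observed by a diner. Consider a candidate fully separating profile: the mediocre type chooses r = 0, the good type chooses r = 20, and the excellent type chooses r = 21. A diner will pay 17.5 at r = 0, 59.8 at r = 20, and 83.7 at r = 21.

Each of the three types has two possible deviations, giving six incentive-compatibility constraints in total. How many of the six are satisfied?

Excellent (own payoff 83.7 − 2.0×21 = 41.7): to r=0 gives 17.5 → no gain ✓; to r=20 gives 59.8 − 2.0×20 = 19.8 → no gain ✓.
Mediocre (own payoff 17.5): to r=20 gives 59.8 − 9.7×20 = -134.2 → no gain ✓; to r=21 gives 83.7 − 9.7×21 = -120 → no gain ✓.
Good (own payoff 59.8 − 5.0×20 = -40.2): to r=0 gives 17.5 → profitable ✗; to r=21 gives 83.7 − 5.0×21 = -21.3 → profitable ✗.
4 of the 6 constraints hold; not an equilibrium.

4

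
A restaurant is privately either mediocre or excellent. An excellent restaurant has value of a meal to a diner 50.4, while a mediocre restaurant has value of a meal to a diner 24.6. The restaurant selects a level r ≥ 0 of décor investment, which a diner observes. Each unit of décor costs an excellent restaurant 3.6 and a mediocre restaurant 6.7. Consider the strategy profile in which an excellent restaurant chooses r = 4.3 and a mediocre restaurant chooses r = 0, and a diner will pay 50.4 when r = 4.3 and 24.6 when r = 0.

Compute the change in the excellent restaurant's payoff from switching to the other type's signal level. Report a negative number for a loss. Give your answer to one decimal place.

Playing r = 4.3 the excellent restaurant receives 50.4 − 3.6 × 4.3 = 34.92.
Deviating to r = 0 yields 24.6 instead.
Gain from deviating: 24.6 − 34.92 = -10.32, i.e. -10.3 to one decimal place.
The gain is negative, so the excellent type's incentive-compatibility constraint is satisfied.

-10.3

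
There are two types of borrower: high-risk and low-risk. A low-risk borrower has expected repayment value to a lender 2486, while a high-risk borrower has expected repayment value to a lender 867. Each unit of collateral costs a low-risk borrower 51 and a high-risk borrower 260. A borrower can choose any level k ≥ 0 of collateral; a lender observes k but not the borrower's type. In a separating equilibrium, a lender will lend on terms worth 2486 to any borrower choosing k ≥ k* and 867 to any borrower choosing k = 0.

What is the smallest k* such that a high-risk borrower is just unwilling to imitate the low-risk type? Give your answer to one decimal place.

A high-risk borrower choosing k = 0 receives 867.
Imitating at k* instead would pay 2486 at cost 260·k*, netting 2486 − 260·k*.
Indifference: 867 = 2486 − 260·k*, so k* = (2486 − 867) / 260 ≈ 6.2.
This is the high-risk type's binding incentive-compatibility constraint; any k ≥ 6.2 sustains separation on that side.

6.2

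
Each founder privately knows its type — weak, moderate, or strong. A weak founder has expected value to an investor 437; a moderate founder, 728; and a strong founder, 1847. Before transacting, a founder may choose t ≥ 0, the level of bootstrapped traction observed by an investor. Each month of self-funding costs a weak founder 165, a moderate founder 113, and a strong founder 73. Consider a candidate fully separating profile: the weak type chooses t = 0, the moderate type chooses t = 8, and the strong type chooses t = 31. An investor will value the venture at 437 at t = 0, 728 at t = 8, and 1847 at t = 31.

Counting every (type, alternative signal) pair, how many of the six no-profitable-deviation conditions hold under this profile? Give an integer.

Moderate (own payoff 728 − 113×8 = -176): to t=0 gives 437 → profitable ✗; to t=31 gives 1847 − 113×31 = -1656 → no gain ✓.
Strong (own payoff 1847 − 73×31 = -416): to t=0 gives 437 → profitable ✗; to t=8 gives 728 − 73×8 = 144 → profitable ✗.
Weak (own payoff 437): to t=8 gives 728 − 165×8 = -592 → no gain ✓; to t=31 gives 1847 − 165×31 = -3268 → no gain ✓.
3 of the 6 constraints hold; not an equilibrium.

3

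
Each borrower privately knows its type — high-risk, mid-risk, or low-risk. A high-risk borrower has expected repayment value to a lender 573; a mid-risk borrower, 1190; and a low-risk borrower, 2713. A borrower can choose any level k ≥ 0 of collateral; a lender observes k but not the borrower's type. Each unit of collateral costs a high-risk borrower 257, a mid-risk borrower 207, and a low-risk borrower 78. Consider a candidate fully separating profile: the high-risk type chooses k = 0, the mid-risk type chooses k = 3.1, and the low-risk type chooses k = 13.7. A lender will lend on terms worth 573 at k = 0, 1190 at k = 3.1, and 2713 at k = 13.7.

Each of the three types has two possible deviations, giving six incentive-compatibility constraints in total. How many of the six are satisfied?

High-risk (own payoff 573): to k=3.1 gives 1190 − 257×3.1 = 393.3 → no gain ✓; to k=13.7 gives 2713 − 257×13.7 = -807.9 → no gain ✓.
Mid-risk (own payoff 1190 − 207×3.1 = 548.3): to k=0 gives 573 → profitable ✗; to k=13.7 gives 2713 − 207×13.7 = -122.9 → no gain ✓.
Low-risk (own payoff 2713 − 78×13.7 = 1644.4): to k=0 gives 573 → no gain ✓; to k=3.1 gives 1190 − 78×3.1 = 948.2 → no gain ✓.
5 of the 6 constraints hold; not an equilibrium.

5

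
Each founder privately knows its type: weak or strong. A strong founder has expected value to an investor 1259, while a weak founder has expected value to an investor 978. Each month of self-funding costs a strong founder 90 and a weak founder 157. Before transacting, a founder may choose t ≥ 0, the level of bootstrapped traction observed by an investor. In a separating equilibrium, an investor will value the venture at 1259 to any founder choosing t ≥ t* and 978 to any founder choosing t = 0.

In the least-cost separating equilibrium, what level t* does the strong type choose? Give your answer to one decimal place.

1.8

A weak founder choosing t = 0 receives 978.
Imitating at t* instead would pay 1259 at cost 157·t*, netting 1259 − 157·t*.
Indifference: 978 = 1259 − 157·t*, so t* = (1259 − 978) / 157 ≈ 1.8.
This is the weak type's binding incentive-compatibility constraint; any t ≥ 1.8 sustains separation on that side.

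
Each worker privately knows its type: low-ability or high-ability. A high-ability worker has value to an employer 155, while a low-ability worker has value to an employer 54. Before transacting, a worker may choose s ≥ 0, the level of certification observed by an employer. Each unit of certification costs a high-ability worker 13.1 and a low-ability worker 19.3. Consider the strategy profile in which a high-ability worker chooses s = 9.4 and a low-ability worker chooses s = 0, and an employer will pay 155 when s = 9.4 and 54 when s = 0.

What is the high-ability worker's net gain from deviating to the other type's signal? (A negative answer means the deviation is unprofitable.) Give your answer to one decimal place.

Playing s = 9.4 the high-ability worker receives 155 − 13.1 × 9.4 = 31.86.
Deviating to s = 0 yields 54 instead.
Gain from deviating: 54 − 31.86 = 22.14, i.e. 22.1 to one decimal place.
The gain is positive, so the high-ability type's incentive-compatibility constraint is violated — this profile is not a separating equilibrium.

22.1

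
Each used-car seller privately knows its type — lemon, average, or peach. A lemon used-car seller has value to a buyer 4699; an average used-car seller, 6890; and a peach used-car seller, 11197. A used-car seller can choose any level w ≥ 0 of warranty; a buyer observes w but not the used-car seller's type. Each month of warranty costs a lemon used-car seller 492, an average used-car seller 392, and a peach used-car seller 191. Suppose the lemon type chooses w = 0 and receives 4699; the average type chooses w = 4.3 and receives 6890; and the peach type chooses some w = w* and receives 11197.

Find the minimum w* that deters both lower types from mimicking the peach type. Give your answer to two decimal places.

15.29

Average type (on-path payoff 6890 − 392×4.3 = 5204.4) won't mimic when 5204.4 ≥ 11197 − 392·w*, i.e. w* ≥ 15.29.
Lemon type (on-path payoff 4699) won't mimic when 4699 ≥ 11197 − 492·w*, i.e. w* ≥ 13.21.
Both must hold, so w* = max(13.21, 15.29) = 15.29. The average type's constraint binds.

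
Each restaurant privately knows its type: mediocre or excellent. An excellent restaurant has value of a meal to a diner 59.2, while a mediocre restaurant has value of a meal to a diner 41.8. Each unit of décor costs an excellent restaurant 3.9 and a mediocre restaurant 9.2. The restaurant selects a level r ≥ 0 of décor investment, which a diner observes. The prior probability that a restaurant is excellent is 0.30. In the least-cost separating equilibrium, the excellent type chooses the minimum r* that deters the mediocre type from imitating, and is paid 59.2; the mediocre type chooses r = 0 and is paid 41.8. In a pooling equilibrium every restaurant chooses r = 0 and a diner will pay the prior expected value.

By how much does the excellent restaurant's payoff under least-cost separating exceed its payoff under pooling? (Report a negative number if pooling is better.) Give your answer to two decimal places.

4.80

Least-cost separating signal: r* solves 41.8 = 59.2 − 9.2·r*, so r* = (59.2 − 41.8)/9.2 ≈ 1.8913.
Excellent type's separating payoff: 59.2 − 3.9 × r* = 59.2 − 3.9 × (59.2 − 41.8)/9.2 = 59.2 − 67.86/9.2 ≈ 51.8239.
Pooling payoff: 0.30 × 59.2 + 0.70 × 41.8 = 47.02.
Difference: 51.8239 − 47.02 = 4.8039, i.e. 4.80 to two decimal places.
The excellent type prefers to separate.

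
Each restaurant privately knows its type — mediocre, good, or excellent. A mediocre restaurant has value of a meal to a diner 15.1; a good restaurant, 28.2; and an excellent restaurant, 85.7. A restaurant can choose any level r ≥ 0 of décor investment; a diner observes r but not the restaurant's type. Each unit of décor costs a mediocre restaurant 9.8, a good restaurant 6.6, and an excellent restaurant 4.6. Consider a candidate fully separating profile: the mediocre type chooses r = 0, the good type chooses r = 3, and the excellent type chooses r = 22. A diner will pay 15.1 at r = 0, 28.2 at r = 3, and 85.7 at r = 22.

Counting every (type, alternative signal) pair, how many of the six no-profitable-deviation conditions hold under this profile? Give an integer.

3

Mediocre (own payoff 15.1): to r=3 gives 28.2 − 9.8×3 = -1.2 → no gain ✓; to r=22 gives 85.7 − 9.8×22 = -129.9 → no gain ✓.
Excellent (own payoff 85.7 − 4.6×22 = -15.5): to r=0 gives 15.1 → profitable ✗; to r=3 gives 28.2 − 4.6×3 = 14.4 → profitable ✗.
Good (own payoff 28.2 − 6.6×3 = 8.4): to r=0 gives 15.1 → profitable ✗; to r=22 gives 85.7 − 6.6×22 = -59.5 → no gain ✓.
3 of the 6 constraints hold; not an equilibrium.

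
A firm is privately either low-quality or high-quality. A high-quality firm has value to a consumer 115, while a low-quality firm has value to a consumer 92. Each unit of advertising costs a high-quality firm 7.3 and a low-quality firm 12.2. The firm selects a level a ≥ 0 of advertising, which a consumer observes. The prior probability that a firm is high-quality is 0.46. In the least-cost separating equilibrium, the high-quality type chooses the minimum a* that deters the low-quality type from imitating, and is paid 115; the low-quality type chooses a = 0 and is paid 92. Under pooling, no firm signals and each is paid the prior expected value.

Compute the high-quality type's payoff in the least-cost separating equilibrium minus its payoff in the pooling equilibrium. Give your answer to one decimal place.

-1.3

Least-cost separating signal: a* solves 92 = 115 − 12.2·a*, so a* = (115 − 92)/12.2 ≈ 1.8852.
High-quality type's separating payoff: 115 − 7.3 × a* = 115 − 7.3 × (115 − 92)/12.2 = 115 − 167.9/12.2 ≈ 101.238.
Pooling payoff: 0.46 × 115 + 0.54 × 92 = 102.58.
Difference: 101.238 − 102.58 = -1.342, i.e. -1.3 to one decimal place.
The high-quality type would prefer the pooling outcome.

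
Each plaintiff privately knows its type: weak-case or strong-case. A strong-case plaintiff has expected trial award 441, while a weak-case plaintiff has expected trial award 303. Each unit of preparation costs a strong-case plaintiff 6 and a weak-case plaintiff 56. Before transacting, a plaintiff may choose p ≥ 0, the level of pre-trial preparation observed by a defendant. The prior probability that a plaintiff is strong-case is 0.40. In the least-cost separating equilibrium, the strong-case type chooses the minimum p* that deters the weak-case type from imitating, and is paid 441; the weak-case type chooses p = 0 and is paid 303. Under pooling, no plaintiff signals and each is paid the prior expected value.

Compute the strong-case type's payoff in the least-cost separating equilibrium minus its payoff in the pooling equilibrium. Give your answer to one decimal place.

68.0

Least-cost separating signal: p* solves 303 = 441 − 56·p*, so p* = (441 − 303)/56 ≈ 2.4643.
Strong-case type's separating payoff: 441 − 6 × p* = 441 − 6 × (441 − 303)/56 = 441 − 828/56 ≈ 426.214.
Pooling payoff: 0.40 × 441 + 0.60 × 303 = 358.2.
Difference: 426.214 − 358.2 = 68.014, i.e. 68.0 to one decimal place.
The strong-case type prefers to separate.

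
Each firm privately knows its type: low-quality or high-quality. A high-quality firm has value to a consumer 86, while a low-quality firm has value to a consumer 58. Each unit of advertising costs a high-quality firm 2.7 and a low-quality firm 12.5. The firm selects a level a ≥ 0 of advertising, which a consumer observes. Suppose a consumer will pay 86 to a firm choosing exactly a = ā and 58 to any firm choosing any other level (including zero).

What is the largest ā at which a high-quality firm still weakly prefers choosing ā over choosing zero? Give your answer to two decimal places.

10.37

Choosing ā yields the high-quality type 86 − 2.7·ā; choosing zero yields 58.
The high-quality type is indifferent at 86 − 2.7·ā = 58, i.e. ā = (86 − 58) / 2.7 ≈ 10.37.
For any ā above 10.37 the high-quality type would rather pool at zero, so separation collapses.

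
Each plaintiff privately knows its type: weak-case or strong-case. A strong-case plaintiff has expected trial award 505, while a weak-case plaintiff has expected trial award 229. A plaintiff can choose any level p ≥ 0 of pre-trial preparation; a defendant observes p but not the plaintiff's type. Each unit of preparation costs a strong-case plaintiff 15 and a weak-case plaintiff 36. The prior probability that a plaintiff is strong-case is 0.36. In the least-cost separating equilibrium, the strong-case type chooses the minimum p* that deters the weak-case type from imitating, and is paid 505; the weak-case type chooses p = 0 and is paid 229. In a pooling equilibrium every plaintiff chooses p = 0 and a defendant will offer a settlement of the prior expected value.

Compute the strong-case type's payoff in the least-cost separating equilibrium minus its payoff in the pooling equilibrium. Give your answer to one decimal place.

61.6

Least-cost separating signal: p* solves 229 = 505 − 36·p*, so p* = (505 − 229)/36 ≈ 7.6667.
Strong-case type's separating payoff: 505 − 15 × p* = 505 − 15 × (505 − 229)/36 = 505 − 4140/36 = 390.
Pooling payoff: 0.36 × 505 + 0.64 × 229 = 328.36.
Difference: 390 − 328.36 = 61.64, i.e. 61.6 to one decimal place.
The strong-case type prefers to separate.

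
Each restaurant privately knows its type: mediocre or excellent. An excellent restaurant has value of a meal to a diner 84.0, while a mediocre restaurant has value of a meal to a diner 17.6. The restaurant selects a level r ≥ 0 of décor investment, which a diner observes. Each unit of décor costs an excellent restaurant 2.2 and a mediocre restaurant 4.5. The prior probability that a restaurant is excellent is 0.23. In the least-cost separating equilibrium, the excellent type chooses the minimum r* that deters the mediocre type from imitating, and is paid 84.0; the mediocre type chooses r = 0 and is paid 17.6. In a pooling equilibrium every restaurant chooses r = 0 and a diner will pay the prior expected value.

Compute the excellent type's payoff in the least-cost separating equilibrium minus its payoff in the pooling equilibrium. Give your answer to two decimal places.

Least-cost separating signal: r* solves 17.6 = 84.0 − 4.5·r*, so r* = (84.0 − 17.6)/4.5 ≈ 14.7556.
Excellent type's separating payoff: 84.0 − 2.2 × r* = 84.0 − 2.2 × (84.0 − 17.6)/4.5 = 84.0 − 146.08/4.5 ≈ 51.5378.
Pooling payoff: 0.23 × 84.0 + 0.77 × 17.6 = 32.872.
Difference: 51.5378 − 32.872 = 18.6658, i.e. 18.67 to two decimal places.
The excellent type prefers to separate.

18.67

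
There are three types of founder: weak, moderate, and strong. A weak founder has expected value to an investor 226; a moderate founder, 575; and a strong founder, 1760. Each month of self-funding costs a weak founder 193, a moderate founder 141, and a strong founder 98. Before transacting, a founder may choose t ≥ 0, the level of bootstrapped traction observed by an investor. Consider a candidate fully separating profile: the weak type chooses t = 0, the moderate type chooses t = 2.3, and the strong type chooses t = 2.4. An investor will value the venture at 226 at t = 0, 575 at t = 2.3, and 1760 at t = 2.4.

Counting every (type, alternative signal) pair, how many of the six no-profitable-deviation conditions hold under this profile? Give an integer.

Moderate (own payoff 575 − 141×2.3 = 250.7): to t=0 gives 226 → no gain ✓; to t=2.4 gives 1760 − 141×2.4 = 1421.6 → profitable ✗.
Weak (own payoff 226): to t=2.3 gives 575 − 193×2.3 = 131.1 → no gain ✓; to t=2.4 gives 1760 − 193×2.4 = 1296.8 → profitable ✗.
Strong (own payoff 1760 − 98×2.4 = 1524.8): to t=0 gives 226 → no gain ✓; to t=2.3 gives 575 − 98×2.3 = 349.6 → no gain ✓.
4 of the 6 constraints hold; not an equilibrium.

4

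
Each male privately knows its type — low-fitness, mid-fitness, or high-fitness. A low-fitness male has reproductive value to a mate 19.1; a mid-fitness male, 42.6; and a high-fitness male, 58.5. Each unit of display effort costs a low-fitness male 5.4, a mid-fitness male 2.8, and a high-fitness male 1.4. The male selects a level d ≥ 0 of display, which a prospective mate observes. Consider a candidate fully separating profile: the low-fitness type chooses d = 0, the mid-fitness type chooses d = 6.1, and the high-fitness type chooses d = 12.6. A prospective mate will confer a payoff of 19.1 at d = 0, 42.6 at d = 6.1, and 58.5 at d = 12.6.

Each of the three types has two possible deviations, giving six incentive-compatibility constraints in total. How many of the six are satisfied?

Mid-fitness (own payoff 42.6 − 2.8×6.1 = 25.52): to d=0 gives 19.1 → no gain ✓; to d=12.6 gives 58.5 − 2.8×12.6 = 23.22 → no gain ✓.
High-fitness (own payoff 58.5 − 1.4×12.6 = 40.86): to d=0 gives 19.1 → no gain ✓; to d=6.1 gives 42.6 − 1.4×6.1 = 34.06 → no gain ✓.
Low-fitness (own payoff 19.1): to d=6.1 gives 42.6 − 5.4×6.1 = 9.66 → no gain ✓; to d=12.6 gives 58.5 − 5.4×12.6 = -9.54 → no gain ✓.
6 of the 6 constraints hold; this profile is a separating equilibrium.

6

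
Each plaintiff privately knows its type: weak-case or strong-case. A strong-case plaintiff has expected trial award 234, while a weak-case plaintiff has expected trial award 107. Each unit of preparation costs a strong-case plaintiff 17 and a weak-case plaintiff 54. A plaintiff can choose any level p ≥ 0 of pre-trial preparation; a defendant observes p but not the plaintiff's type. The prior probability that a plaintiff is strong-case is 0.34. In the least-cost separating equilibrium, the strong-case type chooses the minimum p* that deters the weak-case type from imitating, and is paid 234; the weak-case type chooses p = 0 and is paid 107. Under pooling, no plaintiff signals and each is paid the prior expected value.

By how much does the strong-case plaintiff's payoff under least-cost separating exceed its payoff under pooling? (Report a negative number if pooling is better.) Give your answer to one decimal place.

43.8

Least-cost separating signal: p* solves 107 = 234 − 54·p*, so p* = (234 − 107)/54 ≈ 2.3519.
Strong-case type's separating payoff: 234 − 17 × p* = 234 − 17 × (234 − 107)/54 = 234 − 2159/54 ≈ 194.019.
Pooling payoff: 0.34 × 234 + 0.66 × 107 = 150.18.
Difference: 194.019 − 150.18 = 43.839, i.e. 43.8 to one decimal place.
The strong-case type prefers to separate.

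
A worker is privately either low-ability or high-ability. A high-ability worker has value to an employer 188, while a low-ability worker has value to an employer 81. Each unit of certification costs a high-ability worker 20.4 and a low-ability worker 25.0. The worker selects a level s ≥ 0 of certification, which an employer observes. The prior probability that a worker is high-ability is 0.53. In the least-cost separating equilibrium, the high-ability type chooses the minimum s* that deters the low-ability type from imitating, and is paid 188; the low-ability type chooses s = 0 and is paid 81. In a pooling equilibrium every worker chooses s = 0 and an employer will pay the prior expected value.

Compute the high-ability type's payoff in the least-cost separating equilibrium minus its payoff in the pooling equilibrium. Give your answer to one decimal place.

Least-cost separating signal: s* solves 81 = 188 − 25.0·s*, so s* = (188 − 81)/25.0 = 4.28.
High-ability type's separating payoff: 188 − 20.4 × s* = 188 − 20.4 × (188 − 81)/25.0 = 188 − 2182.8/25.0 = 100.688.
Pooling payoff: 0.53 × 188 + 0.47 × 81 = 137.71.
Difference: 100.688 − 137.71 = -37.022, i.e. -37.0 to one decimal place.
The high-ability type would prefer the pooling outcome.

-37.0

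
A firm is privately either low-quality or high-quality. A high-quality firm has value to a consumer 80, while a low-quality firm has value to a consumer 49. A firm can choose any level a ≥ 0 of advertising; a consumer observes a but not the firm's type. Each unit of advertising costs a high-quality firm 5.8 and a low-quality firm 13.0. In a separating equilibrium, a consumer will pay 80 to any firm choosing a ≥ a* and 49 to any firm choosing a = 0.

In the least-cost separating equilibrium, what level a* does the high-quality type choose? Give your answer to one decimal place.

A low-quality firm choosing a = 0 receives 49.
Imitating at a* instead would pay 80 at cost 13.0·a*, netting 80 − 13.0·a*.
Indifference: 49 = 80 − 13.0·a*, so a* = (80 − 49) / 13.0 ≈ 2.4.
At a* the low-quality type's incentive constraint just binds; the high-quality type strictly prefers a* since its per-unit cost is lower.

2.4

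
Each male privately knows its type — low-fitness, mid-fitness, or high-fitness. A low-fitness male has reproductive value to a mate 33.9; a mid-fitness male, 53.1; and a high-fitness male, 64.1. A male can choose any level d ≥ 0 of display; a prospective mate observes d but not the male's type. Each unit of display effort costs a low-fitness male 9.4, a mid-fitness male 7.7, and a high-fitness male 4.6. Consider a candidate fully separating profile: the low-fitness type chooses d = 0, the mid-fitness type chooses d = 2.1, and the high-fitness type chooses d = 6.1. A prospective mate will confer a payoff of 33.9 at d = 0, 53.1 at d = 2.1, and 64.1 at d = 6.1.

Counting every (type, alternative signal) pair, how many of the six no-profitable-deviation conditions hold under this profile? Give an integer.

Low-fitness (own payoff 33.9): to d=2.1 gives 53.1 − 9.4×2.1 = 33.36 → no gain ✓; to d=6.1 gives 64.1 − 9.4×6.1 = 6.76 → no gain ✓.
High-fitness (own payoff 64.1 − 4.6×6.1 = 36.04): to d=0 gives 33.9 → no gain ✓; to d=2.1 gives 53.1 − 4.6×2.1 = 43.44 → profitable ✗.
Mid-fitness (own payoff 53.1 − 7.7×2.1 = 36.93): to d=0 gives 33.9 → no gain ✓; to d=6.1 gives 64.1 − 7.7×6.1 = 17.13 → no gain ✓.
5 of the 6 constraints hold; not an equilibrium.

5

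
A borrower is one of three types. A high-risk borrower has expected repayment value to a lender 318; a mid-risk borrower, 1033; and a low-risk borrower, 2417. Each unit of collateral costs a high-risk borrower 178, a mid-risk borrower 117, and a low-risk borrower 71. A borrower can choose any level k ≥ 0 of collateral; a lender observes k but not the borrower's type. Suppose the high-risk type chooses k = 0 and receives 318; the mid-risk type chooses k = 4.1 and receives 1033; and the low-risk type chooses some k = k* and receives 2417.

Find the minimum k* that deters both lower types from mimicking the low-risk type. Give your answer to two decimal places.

Mid-risk type (on-path payoff 1033 − 117×4.1 = 553.3) won't mimic when 553.3 ≥ 2417 − 117·k*, i.e. k* ≥ 15.93.
High-risk type (on-path payoff 318) won't mimic when 318 ≥ 2417 − 178·k*, i.e. k* ≥ 11.79.
Both must hold, so k* = max(11.79, 15.93) = 15.93. The mid-risk type's constraint binds.

15.93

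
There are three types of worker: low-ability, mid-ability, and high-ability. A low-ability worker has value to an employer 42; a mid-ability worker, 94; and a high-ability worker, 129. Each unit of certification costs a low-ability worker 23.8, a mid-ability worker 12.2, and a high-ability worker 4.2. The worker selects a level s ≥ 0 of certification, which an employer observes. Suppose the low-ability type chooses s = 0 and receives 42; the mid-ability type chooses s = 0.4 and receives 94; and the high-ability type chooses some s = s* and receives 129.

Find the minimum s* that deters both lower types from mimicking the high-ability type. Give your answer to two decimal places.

3.66

Mid-ability type (on-path payoff 94 − 12.2×0.4 = 89.12) won't mimic when 89.12 ≥ 129 − 12.2·s*, i.e. s* ≥ 3.27.
Low-ability type (on-path payoff 42) won't mimic when 42 ≥ 129 − 23.8·s*, i.e. s* ≥ 3.66.
Both must hold, so s* = max(3.66, 3.27) = 3.66. The low-ability type's constraint binds.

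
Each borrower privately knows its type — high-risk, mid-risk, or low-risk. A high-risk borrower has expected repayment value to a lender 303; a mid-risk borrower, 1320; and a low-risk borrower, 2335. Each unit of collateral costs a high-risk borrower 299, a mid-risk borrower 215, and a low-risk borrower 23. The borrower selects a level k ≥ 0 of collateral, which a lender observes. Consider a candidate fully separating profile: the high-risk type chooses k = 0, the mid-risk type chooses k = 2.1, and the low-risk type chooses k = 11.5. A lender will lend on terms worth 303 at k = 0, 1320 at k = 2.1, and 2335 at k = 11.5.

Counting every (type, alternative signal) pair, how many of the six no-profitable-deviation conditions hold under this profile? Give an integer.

High-risk (own payoff 303): to k=2.1 gives 1320 − 299×2.1 = 692.1 → profitable ✗; to k=11.5 gives 2335 − 299×11.5 = -1103.5 → no gain ✓.
Mid-risk (own payoff 1320 − 215×2.1 = 868.5): to k=0 gives 303 → no gain ✓; to k=11.5 gives 2335 − 215×11.5 = -137.5 → no gain ✓.
Low-risk (own payoff 2335 − 23×11.5 = 2070.5): to k=0 gives 303 → no gain ✓; to k=2.1 gives 1320 − 23×2.1 = 1271.7 → no gain ✓.
5 of the 6 constraints hold; not an equilibrium.

5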